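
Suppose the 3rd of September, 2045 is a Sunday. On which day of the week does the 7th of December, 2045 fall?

September 2045: 30 − 3 = 27 days remain.
Then October (31), November (30): 31 + 30 = 61 days.
December 1–7, 2045: 7 days.
Total: 27 + 61 + 7 = 95 days.
95 mod 7 = 4, so 4 days after Sunday is Thursday.

Thursday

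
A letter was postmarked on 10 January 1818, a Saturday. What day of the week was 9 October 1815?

Count forward from the earlier date (October 9, 1815) to the later (January 10, 1818):
Day-of-year of October 9, 1815: 282.
Day-of-year of January 10, 1818: 10.
1815 has 365 days, so 365 − 282 = 83 days remain in 1815.
Full years: 1816: 366; 1817: 365. Sum = 731.
Total: 83 + 731 + 10 = 824 days.
824 mod 7 = 5, so 5 days before Saturday is Monday.

Monday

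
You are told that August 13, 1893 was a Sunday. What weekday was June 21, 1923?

Thursday

Day-of-year of August 13, 1893: 225.
Day-of-year of June 21, 1923: 172.
1893 has 365 days, so 365 − 225 = 140 days remain in 1893.
Full years 1894–1922: 23 common + 6 leap = 23×365 + 6×366 = 10591 days.
Total: 140 + 10591 + 172 = 10903 days.
10903 mod 7 = 4, so 4 days after Sunday is Thursday.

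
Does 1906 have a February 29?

No

1906 is not a leap year.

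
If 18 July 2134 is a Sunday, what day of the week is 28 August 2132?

Count forward from the earlier date (August 28, 2132) to the later (July 18, 2134):
August 28, 2132 → August 28, 2133: 365 days.
August 2133: 31 − 28 = 3 days remain.
Then 10 full months totalling 303 days.
July 1–18, 2134: 18 days.
Residual: 324 days.
Total: 689 days.
689 mod 7 = 3, so 3 days before Sunday is Thursday.

Thursday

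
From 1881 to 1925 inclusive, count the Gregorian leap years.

10

Years divisible by 4 in [1881, 1925]: 1884, 1888, 1892, 1896, 1900, 1904, 1908, 1912, 1916, 1920, 1924.
Of these, 1900 is divisible by 100 but not 400, so not leap.
Leap years: 11 − 1 = 10.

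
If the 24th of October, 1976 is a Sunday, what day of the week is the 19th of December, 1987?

Day-of-year of October 24, 1976: 298.
Day-of-year of December 19, 1987: 353.
1976 has 366 days, so 366 − 298 = 68 days remain in 1976.
Full years 1977–1986: 8 common + 2 leap = 8×365 + 2×366 = 3652 days.
Total: 68 + 3652 + 353 = 4073 days.
4073 mod 7 = 6, so 6 days after Sunday is Saturday.

Saturday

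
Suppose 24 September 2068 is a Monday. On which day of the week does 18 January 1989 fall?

Wednesday

Count forward from the earlier date (January 18, 1989) to the later (September 24, 2068):
From January 18, 1989 to January 18, 2068: 79 years, of which 19 contain a Feb 29 — 60×365 + 19×366 = 28854 days.
(2000 is a leap year (divisible by 400).)
January 2068: 31 − 18 = 13 days remain.
Then February 2068 (29), March (31), April (30), May (31), June (30), July (31), August (31): 29 + 31 + 30 + 31 + 30 + 31 + 31 = 213 days.
September 1–24, 2068: 24 days.
Residual: 250 days.
Total: 29104 days.
29104 mod 7 = 5, so 5 days before Monday is Wednesday.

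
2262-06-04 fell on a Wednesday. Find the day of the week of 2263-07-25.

Saturday

June 2262: 30 − 4 = 26 days remain.
Then 12 full months totalling 365 days.
July 1–25, 2263: 25 days.
Total: 26 + 365 + 25 = 416 days.
416 mod 7 = 3, so 3 days after Wednesday is Saturday.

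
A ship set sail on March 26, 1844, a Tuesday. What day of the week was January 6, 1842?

Count forward from the earlier date (January 6, 1842) to the later (March 26, 1844):
January 6, 1842 → January 6, 1843: 365 days.
January 6, 1843 → January 6, 1844: 365 days.
January 1844: 31 − 6 = 25 days remain.
Then February 1844 (29): 29 days.
March 1–26, 1844: 26 days.
Residual: 80 days.
Total: 810 days.
810 mod 7 = 5, so 5 days before Tuesday is Thursday.

Thursday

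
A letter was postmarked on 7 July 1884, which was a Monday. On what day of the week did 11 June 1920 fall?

Friday

From July 7, 1884 to July 7, 1919: 35 years, of which 7 contain a Feb 29 — 28×365 + 7×366 = 12782 days.
(1900 is not a leap year (divisible by 100 but not 400).)
July 1919: 31 − 7 = 24 days remain.
Then 10 full months totalling 305 days.
June 1–11, 1920: 11 days.
Residual: 340 days.
Total: 13122 days.
13122 mod 7 = 4, so 4 days after Monday is Friday.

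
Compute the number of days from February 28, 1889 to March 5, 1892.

February 28, 1889 → February 28, 1890: 365 days.
February 28, 1890 → February 28, 1891: 365 days.
February 28, 1891 → February 28, 1892: 365 days.
February 1892: 29 − 28 = 1 day remains (1892 is a leap year, so February has 29 days).
March 1–5, 1892: 5 days.
Residual: 6 days.
Total: 1101 days.

1101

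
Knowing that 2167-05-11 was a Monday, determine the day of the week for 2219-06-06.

Day-of-year of May 11, 2167: 131.
Day-of-year of June 6, 2219: 157.
2167 has 365 days, so 365 − 131 = 234 days remain in 2167.
Full years 2168–2218: 39 common + 12 leap = 39×365 + 12×366 = 18627 days.
Total: 234 + 18627 + 157 = 19018 days.
19018 mod 7 = 6, so 6 days after Monday is Sunday.

Sunday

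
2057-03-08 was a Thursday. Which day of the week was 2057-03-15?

Within March 2057: 15 − 8 = 7 days.
7 is a multiple of 7, so 2057-03-15 falls on the same weekday: Thursday.

Thursday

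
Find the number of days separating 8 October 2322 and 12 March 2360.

Day-of-year of October 8, 2322: 281.
Day-of-year of March 12, 2360: 72.
2322 has 365 days, so 365 − 281 = 84 days remain in 2322.
Full years 2323–2359: 28 common + 9 leap = 28×365 + 9×366 = 13514 days.
Total: 84 + 13514 + 72 = 13670 days.

13670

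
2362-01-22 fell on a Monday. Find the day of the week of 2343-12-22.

Count forward from the earlier date (December 22, 2343) to the later (January 22, 2362):
From December 22, 2343 to December 22, 2361: 18 years, of which 5 contain a Feb 29 — 13×365 + 5×366 = 6575 days.
December 2361: 31 − 22 = 9 days remain.
January 1–22, 2362: 22 days.
Residual: 31 days.
Total: 6606 days.
6606 mod 7 = 5, so 5 days before Monday is Wednesday.

Wednesday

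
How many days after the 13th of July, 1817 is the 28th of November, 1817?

July 1817: 31 − 13 = 18 days remain.
Then August (31), September (30), October (31): 31 + 30 + 31 = 92 days.
November 1–28, 1817: 28 days.
Total: 18 + 92 + 28 = 138 days.

138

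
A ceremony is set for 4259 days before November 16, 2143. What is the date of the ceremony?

March 19, 2132

Count 4259 days before November 16, 2143:
From March 19, 2132 to March 19, 2143: 11 years, of which 2 contain a Feb 29 — 9×365 + 2×366 = 4017 days.
March 2143: 31 − 19 = 12 days remain.
Then April (30), May (31), June (30), July (31), August (31), September (30), October (31): 30 + 31 + 30 + 31 + 31 + 30 + 31 = 214 days.
November 1–16, 2143: 16 days.
Residual: 242 days.
Total: 4259 days.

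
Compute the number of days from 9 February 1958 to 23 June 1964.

February 9, 1958 → February 9, 1959: 365 days.
February 9, 1959 → February 9, 1960: 365 days.
February 9, 1960 → February 9, 1961: 366 days (1960 is a leap year).
February 9, 1961 → February 9, 1962: 365 days.
February 9, 1962 → February 9, 1963: 365 days.
February 9, 1963 → February 9, 1964: 365 days.
February 1964: 29 − 9 = 20 days remain (1964 is a leap year, so February has 29 days).
Then March (31), April (30), May (31): 31 + 30 + 31 = 92 days.
June 1–23, 1964: 23 days.
Residual: 135 days.
Total: 2326 days.

2326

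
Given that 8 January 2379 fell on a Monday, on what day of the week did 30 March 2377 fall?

Count forward from the earlier date (March 30, 2377) to the later (January 8, 2379):
Day-of-year of March 30, 2377: 89.
Day-of-year of January 8, 2379: 8.
2377 has 365 days, so 365 − 89 = 276 days remain in 2377.
Full years: 2378: 365. Sum = 365.
Total: 276 + 365 + 8 = 649 days.
649 mod 7 = 5, so 5 days before Monday is Wednesday.

Wednesday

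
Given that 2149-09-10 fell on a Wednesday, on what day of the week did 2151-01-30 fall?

Saturday

Day-of-year of September 10, 2149: 253.
Day-of-year of January 30, 2151: 30.
2149 has 365 days, so 365 − 253 = 112 days remain in 2149.
Full years: 2150: 365. Sum = 365.
Total: 112 + 365 + 30 = 507 days.
507 mod 7 = 3, so 3 days after Wednesday is Saturday.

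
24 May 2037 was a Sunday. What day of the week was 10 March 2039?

May 2037: 31 − 24 = 7 days remain.
Then 21 full months totalling 638 days.
March 1–10, 2039: 10 days.
Total: 7 + 638 + 10 = 655 days.
655 mod 7 = 4, so 4 days after Sunday is Thursday.

Thursday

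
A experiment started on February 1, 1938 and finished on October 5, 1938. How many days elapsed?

February 1938: 28 − 1 = 27 days remain (1938 is not a leap year, so February has 28 days).
Then March (31), April (30), May (31), June (30), July (31), August (31), September (30): 31 + 30 + 31 + 30 + 31 + 31 + 30 = 214 days.
October 1–5, 1938: 5 days.
Total: 27 + 214 + 5 = 246 days.

246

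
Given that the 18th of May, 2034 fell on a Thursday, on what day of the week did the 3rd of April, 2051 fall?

From May 18, 2034 to May 18, 2050: 16 years, of which 4 contain a Feb 29 — 12×365 + 4×366 = 5844 days.
May 2050: 31 − 18 = 13 days remain.
Then 10 full months totalling 304 days.
April 1–3, 2051: 3 days.
Residual: 320 days.
Total: 6164 days.
6164 mod 7 = 4, so 4 days after Thursday is Monday.

Monday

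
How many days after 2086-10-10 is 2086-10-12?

Within October 2086: 12 − 10 = 2 days.

2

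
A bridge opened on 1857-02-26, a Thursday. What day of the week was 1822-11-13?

Wednesday

Count forward from the earlier date (November 13, 1822) to the later (February 26, 1857):
Day-of-year of November 13, 1822: 317.
Day-of-year of February 26, 1857: 57.
1822 has 365 days, so 365 − 317 = 48 days remain in 1822.
Full years 1823–1856: 25 common + 9 leap = 25×365 + 9×366 = 12419 days.
Total: 48 + 12419 + 57 = 12524 days.
12524 mod 7 = 1, so 1 day before Thursday is Wednesday.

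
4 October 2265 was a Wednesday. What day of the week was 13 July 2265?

Thursday

Count forward from the earlier date (July 13, 2265) to the later (October 4, 2265):
July 2265: 31 − 13 = 18 days remain.
Then August (31), September (30): 31 + 30 = 61 days.
October 1–4, 2265: 4 days.
Total: 18 + 61 + 4 = 83 days.
83 mod 7 = 6, so 6 days before Wednesday is Thursday.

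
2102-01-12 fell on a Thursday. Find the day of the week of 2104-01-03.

January 2102: 31 − 12 = 19 days remain.
Then 23 full months totalling 699 days.
January 1–3, 2104: 3 days.
Total: 19 + 699 + 3 = 721 days.
721 is a multiple of 7, so 2104-01-03 falls on the same weekday: Thursday.

Thursday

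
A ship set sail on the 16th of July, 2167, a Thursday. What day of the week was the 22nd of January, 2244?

Day-of-year of July 16, 2167: 197.
Day-of-year of January 22, 2244: 22.
2167 has 365 days, so 365 − 197 = 168 days remain in 2167.
Full years 2168–2243: 58 common + 18 leap = 58×365 + 18×366 = 27758 days.
Total: 168 + 27758 + 22 = 27948 days.
27948 mod 7 = 4, so 4 days after Thursday is Monday.

Monday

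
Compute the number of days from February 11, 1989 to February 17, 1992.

Day-of-year of February 11, 1989: 42.
Day-of-year of February 17, 1992: 48.
1989 has 365 days, so 365 − 42 = 323 days remain in 1989.
Full years: 1990: 365; 1991: 365. Sum = 730.
Total: 323 + 730 + 48 = 1101 days.

1101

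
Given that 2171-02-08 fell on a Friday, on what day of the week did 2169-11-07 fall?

Count forward from the earlier date (November 7, 2169) to the later (February 8, 2171):
November 7, 2169 → November 7, 2170: 365 days.
November 2170: 30 − 7 = 23 days remain.
Then December (31), January (31): 31 + 31 = 62 days.
February 1–8, 2171: 8 days (2171 is not a leap year).
Residual: 93 days.
Total: 458 days.
458 mod 7 = 3, so 3 days before Friday is Tuesday.

Tuesday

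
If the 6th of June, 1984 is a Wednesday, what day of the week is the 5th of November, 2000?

Sunday

Day-of-year of June 6, 1984: 158.
Day-of-year of November 5, 2000: 310.
1984 has 366 days, so 366 − 158 = 208 days remain in 1984.
Full years 1985–1999: 12 common + 3 leap = 12×365 + 3×366 = 5478 days.
Total: 208 + 5478 + 310 = 5996 days.
5996 mod 7 = 4, so 4 days after Wednesday is Sunday.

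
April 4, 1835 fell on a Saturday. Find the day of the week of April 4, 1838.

Wednesday

Day-of-year of April 4, 1835: 94.
Day-of-year of April 4, 1838: 94.
1835 has 365 days, so 365 − 94 = 271 days remain in 1835.
Full years: 1836: 366; 1837: 365. Sum = 731.
Total: 271 + 731 + 94 = 1096 days.
1096 mod 7 = 4, so 4 days after Saturday is Wednesday.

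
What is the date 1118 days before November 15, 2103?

October 23, 2100

Count 1118 days before November 15, 2103:
Day-of-year of October 23, 2100: 296.
Day-of-year of November 15, 2103: 319.
2100 has 365 days, so 365 − 296 = 69 days remain in 2100.
Full years: 2101: 365; 2102: 365. Sum = 730.
Total: 69 + 730 + 319 = 1118 days.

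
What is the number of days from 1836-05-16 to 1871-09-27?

From May 16, 1836 to May 16, 1871: 35 years, of which 8 contain a Feb 29 — 27×365 + 8×366 = 12783 days.
May 1871: 31 − 16 = 15 days remain.
Then June (30), July (31), August (31): 30 + 31 + 31 = 92 days.
September 1–27, 1871: 27 days.
Residual: 134 days.
Total: 12917 days.

12917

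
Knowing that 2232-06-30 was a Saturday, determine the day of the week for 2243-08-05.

Saturday

From June 30, 2232 to June 30, 2243: 11 years, of which 2 contain a Feb 29 — 9×365 + 2×366 = 4017 days.
June 2243: 30 − 30 = 0 days remain.
Then July (31): 31 days.
August 1–5, 2243: 5 days.
Residual: 36 days.
Total: 4053 days.
4053 is a multiple of 7, so 2243-08-05 falls on the same weekday: Saturday.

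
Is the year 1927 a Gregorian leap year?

No

1927 is not a leap year.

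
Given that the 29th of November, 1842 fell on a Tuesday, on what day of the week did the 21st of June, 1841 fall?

Monday

Count forward from the earlier date (June 21, 1841) to the later (November 29, 1842):
Day-of-year of June 21, 1841: 172.
Day-of-year of November 29, 1842: 333.
1841 has 365 days, so 365 − 172 = 193 days remain in 1841.
Total: 193 + 333 = 526 days.
526 mod 7 = 1, so 1 day before Tuesday is Monday.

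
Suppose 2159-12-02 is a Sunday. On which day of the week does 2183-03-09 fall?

From December 2, 2159 to December 2, 2182: 23 years, of which 6 contain a Feb 29 — 17×365 + 6×366 = 8401 days.
December 2182: 31 − 2 = 29 days remain.
Then January (31), February 2183 (28): 31 + 28 = 59 days.
March 1–9, 2183: 9 days.
Residual: 97 days.
Total: 8498 days.
8498 is a multiple of 7, so 2183-03-09 falls on the same weekday: Sunday.

Sunday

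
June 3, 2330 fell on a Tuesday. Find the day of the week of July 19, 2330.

Saturday

June 2330: 30 − 3 = 27 days remain.
July 1–19, 2330: 19 days.
Total: 27 + 19 = 46 days.
46 mod 7 = 4, so 4 days after Tuesday is Saturday.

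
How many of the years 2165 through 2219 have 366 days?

12

Years divisible by 4: 2168, 2172, …, 2216 — 13 in all.
Of these, 2200 is divisible by 100 but not 400, so not leap.
Leap years: 13 − 1 = 12.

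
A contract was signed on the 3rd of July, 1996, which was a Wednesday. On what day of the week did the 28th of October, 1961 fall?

Saturday

Count forward from the earlier date (October 28, 1961) to the later (July 3, 1996):
From October 28, 1961 to October 28, 1995: 34 years, of which 8 contain a Feb 29 — 26×365 + 8×366 = 12418 days.
October 1995: 31 − 28 = 3 days remain.
Then November (30), December (31), January (31), February 1996 (29), March (31), April (30), May (31), June (30): 30 + 31 + 31 + 29 + 31 + 30 + 31 + 30 = 243 days.
July 1–3, 1996: 3 days.
Residual: 249 days.
Total: 12667 days.
12667 mod 7 = 4, so 4 days before Wednesday is Saturday.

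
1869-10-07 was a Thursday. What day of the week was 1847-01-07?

Count forward from the earlier date (January 7, 1847) to the later (October 7, 1869):
Day-of-year of January 7, 1847: 7.
Day-of-year of October 7, 1869: 280.
1847 has 365 days, so 365 − 7 = 358 days remain in 1847.
Full years 1848–1868: 15 common + 6 leap = 15×365 + 6×366 = 7671 days.
Total: 358 + 7671 + 280 = 8309 days.
8309 is a multiple of 7, so 1847-01-07 falls on the same weekday: Thursday.

Thursday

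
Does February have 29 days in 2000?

2000 is a leap year (divisible by 400).

Yes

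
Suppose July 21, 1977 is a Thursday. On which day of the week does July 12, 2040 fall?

Thursday

From July 21, 1977 to July 21, 2039: 62 years, of which 15 contain a Feb 29 — 47×365 + 15×366 = 22645 days.
(2000 is a leap year (divisible by 400).)
July 2039: 31 − 21 = 10 days remain.
Then 11 full months totalling 335 days.
July 1–12, 2040: 12 days.
Residual: 357 days.
Total: 23002 days.
23002 is a multiple of 7, so July 12, 2040 falls on the same weekday: Thursday.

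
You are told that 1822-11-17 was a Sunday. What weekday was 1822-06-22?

Saturday

Count forward from the earlier date (June 22, 1822) to the later (November 17, 1822):
June 1822: 30 − 22 = 8 days remain.
Then July (31), August (31), September (30), October (31): 31 + 31 + 30 + 31 = 123 days.
November 1–17, 1822: 17 days.
Total: 8 + 123 + 17 = 148 days.
148 mod 7 = 1, so 1 day before Sunday is Saturday.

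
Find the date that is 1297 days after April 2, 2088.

October 21, 2091

Count 1297 days after April 2, 2088:
Day-of-year of April 2, 2088: 93.
Day-of-year of October 21, 2091: 294.
2088 has 366 days, so 366 − 93 = 273 days remain in 2088.
Full years: 2089: 365; 2090: 365. Sum = 730.
Total: 273 + 730 + 294 = 1297 days.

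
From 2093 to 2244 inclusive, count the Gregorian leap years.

Years divisible by 4: 2096, 2100, …, 2244 — 38 in all.
Of these, 2100, 2200 are divisible by 100 but not 400, so not leap.
Leap years: 38 − 2 = 36.

36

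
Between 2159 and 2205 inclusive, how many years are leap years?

11

Years divisible by 4 in [2159, 2205]: 2160, 2164, 2168, 2172, 2176, 2180, 2184, 2188, 2192, 2196, 2200, 2204.
Of these, 2200 is divisible by 100 but not 400, so not leap.
Leap years: 12 − 1 = 11.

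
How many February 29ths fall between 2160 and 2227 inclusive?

Years divisible by 4: 2160, 2164, …, 2224 — 17 in all.
Of these, 2200 is divisible by 100 but not 400, so not leap.
Leap years: 17 − 1 = 16.

16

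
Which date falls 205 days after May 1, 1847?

November 22, 1847

Count 205 days after May 1, 1847:
May 1847: 31 − 1 = 30 days remain.
Then June (30), July (31), August (31), September (30), October (31): 30 + 31 + 31 + 30 + 31 = 153 days.
November 1–22, 1847: 22 days.
Total: 30 + 153 + 22 = 205 days.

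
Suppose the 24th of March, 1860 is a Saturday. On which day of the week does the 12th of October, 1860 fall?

March 1860: 31 − 24 = 7 days remain.
Then April (30), May (31), June (30), July (31), August (31), September (30): 30 + 31 + 30 + 31 + 31 + 30 = 183 days.
October 1–12, 1860: 12 days.
Total: 7 + 183 + 12 = 202 days.
202 mod 7 = 6, so 6 days after Saturday is Friday.

Friday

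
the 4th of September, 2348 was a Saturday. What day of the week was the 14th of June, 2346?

Count forward from the earlier date (June 14, 2346) to the later (September 4, 2348):
Day-of-year of June 14, 2346: 165.
Day-of-year of September 4, 2348: 248.
2346 has 365 days, so 365 − 165 = 200 days remain in 2346.
Full years: 2347: 365. Sum = 365.
Total: 200 + 365 + 248 = 813 days.
813 mod 7 = 1, so 1 day before Saturday is Friday.

Friday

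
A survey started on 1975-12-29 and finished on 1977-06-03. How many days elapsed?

December 29, 1975 → December 29, 1976: 366 days (1976 is a leap year).
December 1976: 31 − 29 = 2 days remain.
Then January (31), February 1977 (28), March (31), April (30), May (31): 31 + 28 + 31 + 30 + 31 = 151 days.
June 1–3, 1977: 3 days.
Residual: 156 days.
Total: 522 days.

522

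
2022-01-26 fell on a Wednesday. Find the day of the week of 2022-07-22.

Friday

January 2022: 31 − 26 = 5 days remain.
Then February 2022 (28), March (31), April (30), May (31), June (30): 28 + 31 + 30 + 31 + 30 = 150 days.
July 1–22, 2022: 22 days.
Total: 5 + 150 + 22 = 177 days.
177 mod 7 = 2, so 2 days after Wednesday is Friday.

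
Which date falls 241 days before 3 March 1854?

5 July 1853

Count 241 days before March 3, 1854:
Day-of-year of July 5, 1853: 186.
Day-of-year of March 3, 1854: 62.
1853 has 365 days, so 365 − 186 = 179 days remain in 1853.
Total: 179 + 62 = 241 days.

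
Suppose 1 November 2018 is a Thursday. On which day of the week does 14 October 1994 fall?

Count forward from the earlier date (October 14, 1994) to the later (November 1, 2018):
From October 14, 1994 to October 14, 2018: 24 years, of which 6 contain a Feb 29 — 18×365 + 6×366 = 8766 days.
(2000 is a leap year (divisible by 400).)
October 2018: 31 − 14 = 17 days remain.
November 1, 2018: 1 day.
Residual: 18 days.
Total: 8784 days.
8784 mod 7 = 6, so 6 days before Thursday is Friday.

Friday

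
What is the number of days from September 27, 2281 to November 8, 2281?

September 2281: 30 − 27 = 3 days remain.
Then October (31): 31 days.
November 1–8, 2281: 8 days.
Total: 3 + 31 + 8 = 42 days.

42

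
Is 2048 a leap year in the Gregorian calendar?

Yes

2048 is a leap year.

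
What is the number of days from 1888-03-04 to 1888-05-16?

73

March 1888: 31 − 4 = 27 days remain.
Then April (30): 30 days.
May 1–16, 1888: 16 days.
Total: 27 + 30 + 16 = 73 days.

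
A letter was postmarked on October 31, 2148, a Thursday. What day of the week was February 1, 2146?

Tuesday

Count forward from the earlier date (February 1, 2146) to the later (October 31, 2148):
February 1, 2146 → February 1, 2147: 365 days.
February 1, 2147 → February 1, 2148: 365 days.
February 2148: 29 − 1 = 28 days remain (2148 is a leap year, so February has 29 days).
Then March (31), April (30), May (31), June (30), July (31), August (31), September (30): 31 + 30 + 31 + 30 + 31 + 31 + 30 = 214 days.
October 1–31, 2148: 31 days.
Residual: 273 days.
Total: 1003 days.
1003 mod 7 = 2, so 2 days before Thursday is Tuesday.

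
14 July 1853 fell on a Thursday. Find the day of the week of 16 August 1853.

Tuesday

July 1853: 31 − 14 = 17 days remain.
August 1–16, 1853: 16 days.
Total: 17 + 16 = 33 days.
33 mod 7 = 5, so 5 days after Thursday is Tuesday.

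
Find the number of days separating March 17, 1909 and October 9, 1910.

March 1909: 31 − 17 = 14 days remain.
Then 18 full months totalling 548 days.
October 1–9, 1910: 9 days.
Total: 14 + 548 + 9 = 571 days.

571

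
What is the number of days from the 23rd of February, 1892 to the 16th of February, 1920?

10219

From February 23, 1892 to February 23, 1919: 27 years, of which 6 contain a Feb 29 — 21×365 + 6×366 = 9861 days.
(1900 is not a leap year (divisible by 100 but not 400).)
February 1919: 28 − 23 = 5 days remain (1919 is not a leap year, so February has 28 days).
Then 11 full months totalling 337 days.
February 1–16, 1920: 16 days (1920 is a leap year).
Residual: 358 days.
Total: 10219 days.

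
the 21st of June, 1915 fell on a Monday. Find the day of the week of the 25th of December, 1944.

Monday

From June 21, 1915 to June 21, 1944: 29 years, of which 8 contain a Feb 29 — 21×365 + 8×366 = 10593 days.
June 1944: 30 − 21 = 9 days remain.
Then July (31), August (31), September (30), October (31), November (30): 31 + 31 + 30 + 31 + 30 = 153 days.
December 1–25, 1944: 25 days.
Residual: 187 days.
Total: 10780 days.
10780 is a multiple of 7, so the 25th of December, 1944 falls on the same weekday: Monday.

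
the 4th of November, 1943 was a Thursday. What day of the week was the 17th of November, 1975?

Day-of-year of November 4, 1943: 308.
Day-of-year of November 17, 1975: 321.
1943 has 365 days, so 365 − 308 = 57 days remain in 1943.
Full years 1944–1974: 23 common + 8 leap = 23×365 + 8×366 = 11323 days.
Total: 57 + 11323 + 321 = 11701 days.
11701 mod 7 = 4, so 4 days after Thursday is Monday.

Monday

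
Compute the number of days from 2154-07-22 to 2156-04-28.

646

July 22, 2154 → July 22, 2155: 365 days.
July 2155: 31 − 22 = 9 days remain.
Then August (31), September (30), October (31), November (30), December (31), January (31), February 2156 (29), March (31): 31 + 30 + 31 + 30 + 31 + 31 + 29 + 31 = 244 days.
April 1–28, 2156: 28 days.
Residual: 281 days.
Total: 646 days.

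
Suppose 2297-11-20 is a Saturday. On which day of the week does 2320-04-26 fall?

From November 20, 2297 to November 20, 2319: 22 years, of which 4 contain a Feb 29 — 18×365 + 4×366 = 8034 days.
(2300 is not a leap year (divisible by 100 but not 400).)
November 2319: 30 − 20 = 10 days remain.
Then December (31), January (31), February 2320 (29), March (31): 31 + 31 + 29 + 31 = 122 days.
April 1–26, 2320: 26 days.
Residual: 158 days.
Total: 8192 days.
8192 mod 7 = 2, so 2 days after Saturday is Monday.

Monday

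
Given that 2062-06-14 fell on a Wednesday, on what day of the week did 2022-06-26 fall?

Count forward from the earlier date (June 26, 2022) to the later (June 14, 2062):
From June 26, 2022 to June 26, 2061: 39 years, of which 10 contain a Feb 29 — 29×365 + 10×366 = 14245 days.
June 2061: 30 − 26 = 4 days remain.
Then 11 full months totalling 335 days.
June 1–14, 2062: 14 days.
Residual: 353 days.
Total: 14598 days.
14598 mod 7 = 3, so 3 days before Wednesday is Sunday.

Sunday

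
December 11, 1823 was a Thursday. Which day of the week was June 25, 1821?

Count forward from the earlier date (June 25, 1821) to the later (December 11, 1823):
Day-of-year of June 25, 1821: 176.
Day-of-year of December 11, 1823: 345.
1821 has 365 days, so 365 − 176 = 189 days remain in 1821.
Full years: 1822: 365. Sum = 365.
Total: 189 + 365 + 345 = 899 days.
899 mod 7 = 3, so 3 days before Thursday is Monday.

Monday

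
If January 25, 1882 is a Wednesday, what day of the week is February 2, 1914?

Day-of-year of January 25, 1882: 25.
Day-of-year of February 2, 1914: 33.
1882 has 365 days, so 365 − 25 = 340 days remain in 1882.
Full years 1883–1913: 24 common + 7 leap = 24×365 + 7×366 = 11322 days.
Total: 340 + 11322 + 33 = 11695 days.
11695 mod 7 = 5, so 5 days after Wednesday is Monday.

Monday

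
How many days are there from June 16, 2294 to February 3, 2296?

597

Day-of-year of June 16, 2294: 167.
Day-of-year of February 3, 2296: 34.
2294 has 365 days, so 365 − 167 = 198 days remain in 2294.
Full years: 2295: 365. Sum = 365.
Total: 198 + 365 + 34 = 597 days.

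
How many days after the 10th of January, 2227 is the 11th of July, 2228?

548

January 2227: 31 − 10 = 21 days remain.
Then 17 full months totalling 516 days.
July 1–11, 2228: 11 days.
Total: 21 + 516 + 11 = 548 days.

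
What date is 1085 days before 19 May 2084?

30 May 2081

Count 1085 days before May 19, 2084:
May 30, 2081 → May 30, 2082: 365 days.
May 30, 2082 → May 30, 2083: 365 days.
May 2083: 31 − 30 = 1 day remains.
Then 11 full months totalling 335 days.
May 1–19, 2084: 19 days.
Residual: 355 days.
Total: 1085 days.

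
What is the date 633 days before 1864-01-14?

1862-04-21

Count 633 days before January 14, 1864:
April 21, 1862 → April 21, 1863: 365 days.
April 1863: 30 − 21 = 9 days remain.
Then May (31), June (30), July (31), August (31), September (30), October (31), November (30), December (31): 31 + 30 + 31 + 31 + 30 + 31 + 30 + 31 = 245 days.
January 1–14, 1864: 14 days.
Residual: 268 days.
Total: 633 days.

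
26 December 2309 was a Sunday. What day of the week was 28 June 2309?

Monday

Count forward from the earlier date (June 28, 2309) to the later (December 26, 2309):
June 2309: 30 − 28 = 2 days remain.
Then July (31), August (31), September (30), October (31), November (30): 31 + 31 + 30 + 31 + 30 = 153 days.
December 1–26, 2309: 26 days.
Total: 2 + 153 + 26 = 181 days.
181 mod 7 = 6, so 6 days before Sunday is Monday.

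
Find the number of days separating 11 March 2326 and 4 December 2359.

From March 11, 2326 to March 11, 2359: 33 years, of which 8 contain a Feb 29 — 25×365 + 8×366 = 12053 days.
March 2359: 31 − 11 = 20 days remain.
Then April (30), May (31), June (30), July (31), August (31), September (30), October (31), November (30): 30 + 31 + 30 + 31 + 31 + 30 + 31 + 30 = 244 days.
December 1–4, 2359: 4 days.
Residual: 268 days.
Total: 12321 days.

12321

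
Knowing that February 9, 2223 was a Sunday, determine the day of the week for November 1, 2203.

Count forward from the earlier date (November 1, 2203) to the later (February 9, 2223):
From November 1, 2203 to November 1, 2222: 19 years, of which 5 contain a Feb 29 — 14×365 + 5×366 = 6940 days.
November 2222: 30 − 1 = 29 days remain.
Then December (31), January (31): 31 + 31 = 62 days.
February 1–9, 2223: 9 days (2223 is not a leap year).
Residual: 100 days.
Total: 7040 days.
7040 mod 7 = 5, so 5 days before Sunday is Tuesday.

Tuesday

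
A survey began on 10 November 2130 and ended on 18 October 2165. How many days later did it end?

12761

Day-of-year of November 10, 2130: 314.
Day-of-year of October 18, 2165: 291.
2130 has 365 days, so 365 − 314 = 51 days remain in 2130.
Full years 2131–2164: 25 common + 9 leap = 25×365 + 9×366 = 12419 days.
Total: 51 + 12419 + 291 = 12761 days.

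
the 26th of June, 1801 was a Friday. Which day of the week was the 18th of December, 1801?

June 1801: 30 − 26 = 4 days remain.
Then July (31), August (31), September (30), October (31), November (30): 31 + 31 + 30 + 31 + 30 = 153 days.
December 1–18, 1801: 18 days.
Total: 4 + 153 + 18 = 175 days.
175 is a multiple of 7, so the 18th of December, 1801 falls on the same weekday: Friday.

Friday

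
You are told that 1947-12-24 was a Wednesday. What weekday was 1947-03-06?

Count forward from the earlier date (March 6, 1947) to the later (December 24, 1947):
March 1947: 31 − 6 = 25 days remain.
Then April (30), May (31), June (30), July (31), August (31), September (30), October (31), November (30): 30 + 31 + 30 + 31 + 31 + 30 + 31 + 30 = 244 days.
December 1–24, 1947: 24 days.
Total: 25 + 244 + 24 = 293 days.
293 mod 7 = 6, so 6 days before Wednesday is Thursday.

Thursday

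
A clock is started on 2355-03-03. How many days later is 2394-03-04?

14246

From March 3, 2355 to March 3, 2394: 39 years, of which 10 contain a Feb 29 — 29×365 + 10×366 = 14245 days.
Within March 2394: 4 − 3 = 1 day.
Total: 14246 days.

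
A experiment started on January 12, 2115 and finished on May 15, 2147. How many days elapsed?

11811

From January 12, 2115 to January 12, 2147: 32 years, of which 8 contain a Feb 29 — 24×365 + 8×366 = 11688 days.
January 2147: 31 − 12 = 19 days remain.
Then February 2147 (28), March (31), April (30): 28 + 31 + 30 = 89 days.
May 1–15, 2147: 15 days.
Residual: 123 days.
Total: 11811 days.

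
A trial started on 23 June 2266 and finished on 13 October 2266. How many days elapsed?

June 2266: 30 − 23 = 7 days remain.
Then July (31), August (31), September (30): 31 + 31 + 30 = 92 days.
October 1–13, 2266: 13 days.
Total: 7 + 92 + 13 = 112 days.

112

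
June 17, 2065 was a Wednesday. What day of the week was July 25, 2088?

From June 17, 2065 to June 17, 2088: 23 years, of which 6 contain a Feb 29 — 17×365 + 6×366 = 8401 days.
June 2088: 30 − 17 = 13 days remain.
July 1–25, 2088: 25 days.
Residual: 38 days.
Total: 8439 days.
8439 mod 7 = 4, so 4 days after Wednesday is Sunday.

Sunday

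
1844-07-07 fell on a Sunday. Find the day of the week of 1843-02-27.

Monday

Count forward from the earlier date (February 27, 1843) to the later (July 7, 1844):
February 27, 1843 → February 27, 1844: 365 days.
February 1844: 29 − 27 = 2 days remain (1844 is a leap year, so February has 29 days).
Then March (31), April (30), May (31), June (30): 31 + 30 + 31 + 30 = 122 days.
July 1–7, 1844: 7 days.
Residual: 131 days.
Total: 496 days.
496 mod 7 = 6, so 6 days before Sunday is Monday.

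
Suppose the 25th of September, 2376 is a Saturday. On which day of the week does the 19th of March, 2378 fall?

Sunday

Day-of-year of September 25, 2376: 269.
Day-of-year of March 19, 2378: 78.
2376 has 366 days, so 366 − 269 = 97 days remain in 2376.
Full years: 2377: 365. Sum = 365.
Total: 97 + 365 + 78 = 540 days.
540 mod 7 = 1, so 1 day after Saturday is Sunday.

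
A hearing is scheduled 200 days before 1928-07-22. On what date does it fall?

1928-01-04

Count 200 days before July 22, 1928:
January 1928: 31 − 4 = 27 days remain.
Then February 1928 (29), March (31), April (30), May (31), June (30): 29 + 31 + 30 + 31 + 30 = 151 days.
July 1–22, 1928: 22 days.
Total: 27 + 151 + 22 = 200 days.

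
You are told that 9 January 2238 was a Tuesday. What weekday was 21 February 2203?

Monday

Count forward from the earlier date (February 21, 2203) to the later (January 9, 2238):
From February 21, 2203 to February 21, 2237: 34 years, of which 9 contain a Feb 29 — 25×365 + 9×366 = 12419 days.
February 2237: 28 − 21 = 7 days remain (2237 is not a leap year, so February has 28 days).
Then 10 full months totalling 306 days.
January 1–9, 2238: 9 days.
Residual: 322 days.
Total: 12741 days.
12741 mod 7 = 1, so 1 day before Tuesday is Monday.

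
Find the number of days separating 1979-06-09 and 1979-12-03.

177

June 1979: 30 − 9 = 21 days remain.
Then July (31), August (31), September (30), October (31), November (30): 31 + 31 + 30 + 31 + 30 = 153 days.
December 1–3, 1979: 3 days.
Total: 21 + 153 + 3 = 177 days.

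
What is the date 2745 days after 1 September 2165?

8 March 2173

Count 2745 days after September 1, 2165:
Day-of-year of September 1, 2165: 244.
Day-of-year of March 8, 2173: 67.
2165 has 365 days, so 365 − 244 = 121 days remain in 2165.
Full years 2166–2172: 5 common + 2 leap = 5×365 + 2×366 = 2557 days.
Total: 121 + 2557 + 67 = 2745 days.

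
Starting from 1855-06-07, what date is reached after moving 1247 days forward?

1858-11-05

Count 1247 days after June 7, 1855:
June 7, 1855 → June 7, 1856: 366 days (1856 is a leap year).
June 7, 1856 → June 7, 1857: 365 days.
June 7, 1857 → June 7, 1858: 365 days.
June 1858: 30 − 7 = 23 days remain.
Then July (31), August (31), September (30), October (31): 31 + 31 + 30 + 31 = 123 days.
November 1–5, 1858: 5 days.
Residual: 151 days.
Total: 1247 days.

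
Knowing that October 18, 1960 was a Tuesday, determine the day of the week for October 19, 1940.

Saturday

Count forward from the earlier date (October 19, 1940) to the later (October 18, 1960):
From October 19, 1940 to October 19, 1959: 19 years, of which 4 contain a Feb 29 — 15×365 + 4×366 = 6939 days.
October 1959: 31 − 19 = 12 days remain.
Then 11 full months totalling 335 days.
October 1–18, 1960: 18 days.
Residual: 365 days.
Total: 7304 days.
7304 mod 7 = 3, so 3 days before Tuesday is Saturday.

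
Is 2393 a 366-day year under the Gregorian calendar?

No

2393 is not a leap year.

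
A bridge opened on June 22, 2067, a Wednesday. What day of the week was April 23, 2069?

June 22, 2067 → June 22, 2068: 366 days (2068 is a leap year).
June 2068: 30 − 22 = 8 days remain.
Then 9 full months totalling 274 days.
April 1–23, 2069: 23 days.
Residual: 305 days.
Total: 671 days.
671 mod 7 = 6, so 6 days after Wednesday is Tuesday.

Tuesday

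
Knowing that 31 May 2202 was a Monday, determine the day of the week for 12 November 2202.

Friday

May 2202: 31 − 31 = 0 days remain.
Then June (30), July (31), August (31), September (30), October (31): 30 + 31 + 31 + 30 + 31 = 153 days.
November 1–12, 2202: 12 days.
Total: 0 + 153 + 12 = 165 days.
165 mod 7 = 4, so 4 days after Monday is Friday.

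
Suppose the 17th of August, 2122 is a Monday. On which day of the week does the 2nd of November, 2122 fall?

Monday

August 2122: 31 − 17 = 14 days remain.
Then September (30), October (31): 30 + 31 = 61 days.
November 1–2, 2122: 2 days.
Total: 14 + 61 + 2 = 77 days.
77 is a multiple of 7, so the 2nd of November, 2122 falls on the same weekday: Monday.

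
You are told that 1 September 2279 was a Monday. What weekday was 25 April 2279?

Count forward from the earlier date (April 25, 2279) to the later (September 1, 2279):
April 2279: 30 − 25 = 5 days remain.
Then May (31), June (30), July (31), August (31): 31 + 30 + 31 + 31 = 123 days.
September 1, 2279: 1 day.
Total: 5 + 123 + 1 = 129 days.
129 mod 7 = 3, so 3 days before Monday is Friday.

Friday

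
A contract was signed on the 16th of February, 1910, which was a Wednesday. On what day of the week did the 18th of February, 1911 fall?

Saturday

Day-of-year of February 16, 1910: 47.
Day-of-year of February 18, 1911: 49.
1910 has 365 days, so 365 − 47 = 318 days remain in 1910.
Total: 318 + 49 = 367 days.
367 mod 7 = 3, so 3 days after Wednesday is Saturday.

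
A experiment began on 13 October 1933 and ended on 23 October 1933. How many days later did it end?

10

Within October 1933: 23 − 13 = 10 days.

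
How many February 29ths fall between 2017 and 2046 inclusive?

7

Years divisible by 4 in [2017, 2046]: 2020, 2024, 2028, 2032, 2036, 2040, 2044.
No century exceptions apply. Count: 7.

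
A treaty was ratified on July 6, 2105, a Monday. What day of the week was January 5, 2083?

Tuesday

Count forward from the earlier date (January 5, 2083) to the later (July 6, 2105):
From January 5, 2083 to January 5, 2105: 22 years, of which 5 contain a Feb 29 — 17×365 + 5×366 = 8035 days.
(2100 is not a leap year (divisible by 100 but not 400).)
January 2105: 31 − 5 = 26 days remain.
Then February 2105 (28), March (31), April (30), May (31), June (30): 28 + 31 + 30 + 31 + 30 = 150 days.
July 1–6, 2105: 6 days.
Residual: 182 days.
Total: 8217 days.
8217 mod 7 = 6, so 6 days before Monday is Tuesday.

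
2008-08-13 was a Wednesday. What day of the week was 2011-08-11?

Thursday

Day-of-year of August 13, 2008: 226.
Day-of-year of August 11, 2011: 223.
2008 has 366 days, so 366 − 226 = 140 days remain in 2008.
Full years: 2009: 365; 2010: 365. Sum = 730.
Total: 140 + 730 + 223 = 1093 days.
1093 mod 7 = 1, so 1 day after Wednesday is Thursday.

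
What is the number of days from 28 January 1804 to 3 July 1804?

157

January 1804: 31 − 28 = 3 days remain.
Then February 1804 (29), March (31), April (30), May (31), June (30): 29 + 31 + 30 + 31 + 30 = 151 days.
July 1–3, 1804: 3 days.
Total: 3 + 151 + 3 = 157 days.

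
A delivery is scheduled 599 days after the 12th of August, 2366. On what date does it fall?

the 2nd of April, 2368

Count 599 days after August 12, 2366:
August 12, 2366 → August 12, 2367: 365 days.
August 2367: 31 − 12 = 19 days remain.
Then September (30), October (31), November (30), December (31), January (31), February 2368 (29), March (31): 30 + 31 + 30 + 31 + 31 + 29 + 31 = 213 days.
April 1–2, 2368: 2 days.
Residual: 234 days.
Total: 599 days.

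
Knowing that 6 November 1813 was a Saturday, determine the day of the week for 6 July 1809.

Count forward from the earlier date (July 6, 1809) to the later (November 6, 1813):
July 6, 1809 → July 6, 1810: 365 days.
July 6, 1810 → July 6, 1811: 365 days.
July 6, 1811 → July 6, 1812: 366 days (1812 is a leap year).
July 6, 1812 → July 6, 1813: 365 days.
July 1813: 31 − 6 = 25 days remain.
Then August (31), September (30), October (31): 31 + 30 + 31 = 92 days.
November 1–6, 1813: 6 days.
Residual: 123 days.
Total: 1584 days.
1584 mod 7 = 2, so 2 days before Saturday is Thursday.

Thursday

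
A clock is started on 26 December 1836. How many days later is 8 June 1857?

7469

Day-of-year of December 26, 1836: 361.
Day-of-year of June 8, 1857: 159.
1836 has 366 days, so 366 − 361 = 5 days remain in 1836.
Full years 1837–1856: 15 common + 5 leap = 15×365 + 5×366 = 7305 days.
Total: 5 + 7305 + 159 = 7469 days.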